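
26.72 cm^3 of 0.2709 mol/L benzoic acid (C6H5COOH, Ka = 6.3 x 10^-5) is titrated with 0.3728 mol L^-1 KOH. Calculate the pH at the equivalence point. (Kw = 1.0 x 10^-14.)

8.70

n(C6H5COOH) = 0.2709 x 0.02672 = 0.007238 mol; V(KOH) at equivalence = 0.007238/0.3728 = 0.01942 L.
At equivalence all the acid is converted to C6H5COO-; total volume = 0.02672 + 0.01942 = 0.04614 L, so [C6H5COO-] = 0.007238/0.04614 = 0.1569 M.
Kb = Kw/Ka = 1.0e-14 / 6.3 x 10^-5 = 1.59e-10.
[OH^-] = sqrt(Kb x [C6H5COO-]) = sqrt(1.59e-10 x 0.1569) = 4.99e-6 M.
pOH = 5.30, so pH = 14.00 - 5.30 = 8.70.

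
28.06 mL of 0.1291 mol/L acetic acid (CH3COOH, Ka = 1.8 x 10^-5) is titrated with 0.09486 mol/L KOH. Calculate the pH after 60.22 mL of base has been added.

n(acid) = 0.1291 x 0.02806 = 0.003623 mol; n(KOH) added = 0.09486 x 0.06022 = 0.005712 mol.
Base is in excess by 0.005712 - 0.003623 = 0.002090 mol in a total volume of 0.08828 L.
[OH^-] = 0.002090/0.08828 = 0.02367 M, so pOH = 1.63 and pH = 14.00 - 1.63 = 12.37.

12.37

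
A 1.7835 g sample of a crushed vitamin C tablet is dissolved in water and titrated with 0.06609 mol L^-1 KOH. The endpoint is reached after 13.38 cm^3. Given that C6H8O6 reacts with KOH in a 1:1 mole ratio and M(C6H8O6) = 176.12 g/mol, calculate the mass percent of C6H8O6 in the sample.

8.73%

n(KOH) = 0.06609 x 0.01338 = 0.0008843 mol.
n(C6H8O6) = 0.0008843 / 1 = 0.0008843 mol.
mass of C6H8O6 = 0.0008843 x 176.12 = 0.1557 g.
% purity = 0.1557 / 1.7835 x 100 = 8.73%.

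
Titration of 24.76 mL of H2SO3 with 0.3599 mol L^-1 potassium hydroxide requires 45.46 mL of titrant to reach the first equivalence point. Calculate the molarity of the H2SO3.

0.661 M

n(KOH) = 0.3599 x 0.04546 = 0.01636 mol.
At the first equivalence point, 1 mol OH^- react per mol H2SO3, so n(H2SO3) = 0.01636 / 1 = 0.01636 mol.
[H2SO3] = 0.01636 / 0.02476 L = 0.661 M.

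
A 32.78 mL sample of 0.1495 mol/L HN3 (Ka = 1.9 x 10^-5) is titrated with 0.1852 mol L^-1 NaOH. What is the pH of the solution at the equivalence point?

8.82

n(HN3) = 0.1495 x 0.03278 = 0.004901 mol; V(NaOH) at equivalence = 0.004901/0.1852 = 0.02646 L.
At equivalence all the acid is converted to N3-; total volume = 0.03278 + 0.02646 = 0.05924 L, so [N3-] = 0.004901/0.05924 = 0.08272 M.
Kb = Kw/Ka = 1.0e-14 / 1.9 x 10^-5 = 5.26e-10.
[OH^-] = sqrt(Kb x [N3-]) = sqrt(5.26e-10 x 0.08272) = 6.60e-6 M.
pOH = 5.18, so pH = 14.00 - 5.18 = 8.82.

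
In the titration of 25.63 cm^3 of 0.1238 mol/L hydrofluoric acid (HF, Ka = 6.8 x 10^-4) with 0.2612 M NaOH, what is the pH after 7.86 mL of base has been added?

Initial n(HF) = 0.1238 x 0.02563 = 0.003173 mol.
n(NaOH) added = 0.2612 x 0.007860 = 0.002053 mol, converting that many moles of HF to F-.
Remaining n(HF) = 0.001120 mol; n(F-) = 0.002053 mol.
By Henderson-Hasselbalch, pH = pKa + log([A^-]/[HA]) = 3.17 + log(0.002053/0.001120) = 3.17 + (+0.26) = 3.43.

3.43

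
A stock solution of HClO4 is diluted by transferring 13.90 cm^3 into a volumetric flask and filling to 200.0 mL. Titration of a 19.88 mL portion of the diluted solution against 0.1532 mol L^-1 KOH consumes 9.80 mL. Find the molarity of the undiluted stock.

n(KOH) = 0.1532 x 0.009800 = 0.001501 mol.
n(HClO4) in the aliquot = 0.001501 mol.
[diluted HClO4] = 0.001501 / 0.01988 = 0.07552 M.
Dilution factor = 200.0/13.90 = 14.39, so [stock] = 0.07552 x 14.39 = 1.09 M.

1.09 M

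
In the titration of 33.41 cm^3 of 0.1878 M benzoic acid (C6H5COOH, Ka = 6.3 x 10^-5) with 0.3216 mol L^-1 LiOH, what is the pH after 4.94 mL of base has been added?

3.73

Initial n(C6H5COOH) = 0.1878 x 0.03341 = 0.006274 mol.
n(LiOH) added = 0.3216 x 0.004940 = 0.001589 mol, converting that many moles of C6H5COOH to C6H5COO-.
Remaining n(C6H5COOH) = 0.004686 mol; n(C6H5COO-) = 0.001589 mol.
By Henderson-Hasselbalch, pH = pKa + log([A^-]/[HA]) = 4.20 + log(0.001589/0.004686) = 4.20 + (-0.47) = 3.73.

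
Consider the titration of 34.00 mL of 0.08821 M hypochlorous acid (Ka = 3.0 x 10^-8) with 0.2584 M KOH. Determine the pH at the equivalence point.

10.17

n(HClO) = 0.08821 x 0.03400 = 0.002999 mol; V(KOH) at equivalence = 0.002999/0.2584 = 0.01161 L.
At equivalence all the acid is converted to ClO-; total volume = 0.03400 + 0.01161 = 0.04561 L, so [ClO-] = 0.002999/0.04561 = 0.06576 M.
Kb = Kw/Ka = 1.0e-14 / 3.0 x 10^-8 = 3.33e-7.
[OH^-] = sqrt(Kb x [ClO-]) = sqrt(3.33e-7 x 0.06576) = 0.000148 M.
pOH = 3.83, so pH = 14.00 - 3.83 = 10.17.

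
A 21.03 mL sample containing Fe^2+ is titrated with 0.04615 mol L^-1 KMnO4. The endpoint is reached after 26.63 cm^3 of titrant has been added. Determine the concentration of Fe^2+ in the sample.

0.292 M

n(KMnO4) = 0.04615 x 0.02663 = 0.001229 mol.
From the balanced equation, 1 mol KMnO4 reacts with 5 mol Fe^2+, so n(Fe^2+) = 0.001229 x 5/1 = 0.006145 mol.
[Fe^2+] = 0.006145 / 0.02103 L = 0.292 M.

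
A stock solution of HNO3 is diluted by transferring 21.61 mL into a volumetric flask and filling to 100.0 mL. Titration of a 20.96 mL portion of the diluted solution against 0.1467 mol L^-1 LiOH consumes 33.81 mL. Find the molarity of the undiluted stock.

n(LiOH) = 0.1467 x 0.03381 = 0.004960 mol.
n(HNO3) in the aliquot = 0.004960 mol.
[diluted HNO3] = 0.004960 / 0.02096 = 0.2366 M.
Dilution factor = 100.0/21.61 = 4.627, so [stock] = 0.2366 x 4.627 = 1.10 M.

1.10 M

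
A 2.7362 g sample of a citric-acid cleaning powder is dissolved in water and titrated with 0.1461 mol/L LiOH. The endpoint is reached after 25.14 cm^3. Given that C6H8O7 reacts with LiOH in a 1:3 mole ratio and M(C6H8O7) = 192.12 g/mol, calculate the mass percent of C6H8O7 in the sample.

n(LiOH) = 0.1461 x 0.02514 = 0.003673 mol.
n(C6H8O7) = 0.003673 / 3 = 0.001224 mol.
mass of C6H8O7 = 0.001224 x 192.12 = 0.2352 g.
% purity = 0.2352 / 2.7362 x 100 = 8.60%.

8.60%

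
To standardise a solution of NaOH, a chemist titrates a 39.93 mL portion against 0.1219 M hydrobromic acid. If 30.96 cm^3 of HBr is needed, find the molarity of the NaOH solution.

0.0945 M

n(HBr) delivered = 0.1219 x 0.03096 = 0.003774 mol.
For a 1:1 reaction, n(NaOH) = 0.003774 mol.
[NaOH] = 0.003774 mol / 0.03993 L = 0.0945 M.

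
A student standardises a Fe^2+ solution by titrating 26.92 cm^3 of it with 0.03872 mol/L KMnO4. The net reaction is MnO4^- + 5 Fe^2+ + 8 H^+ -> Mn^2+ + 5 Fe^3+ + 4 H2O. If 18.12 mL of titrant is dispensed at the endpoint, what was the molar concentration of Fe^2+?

0.130 M

n(KMnO4) = 0.03872 x 0.01812 = 0.0007016 mol.
From the balanced equation, 1 mol KMnO4 reacts with 5 mol Fe^2+, so n(Fe^2+) = 0.0007016 x 5/1 = 0.003508 mol.
[Fe^2+] = 0.003508 / 0.02692 L = 0.130 M.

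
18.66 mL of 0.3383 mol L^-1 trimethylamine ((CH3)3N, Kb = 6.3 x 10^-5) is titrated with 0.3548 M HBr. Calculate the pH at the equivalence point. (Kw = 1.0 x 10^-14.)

n((CH3)3N) = 0.3383 x 0.01866 = 0.006313 mol; V(HBr) at equivalence = 0.006313/0.3548 = 0.01779 L.
At equivalence the base is fully converted to (CH3)3NH+; total volume = 0.03645 L, so [(CH3)3NH+] = 0.006313/0.03645 = 0.1732 M.
Ka((CH3)3NH+) = Kw/Kb = 1.0e-14 / 6.3 x 10^-5 = 1.59e-10.
[H^+] = sqrt(Ka x [(CH3)3NH+]) = sqrt(1.59e-10 x 0.1732) = 5.24e-6 M.
pH = -log(5.24e-6) = 5.28.

5.28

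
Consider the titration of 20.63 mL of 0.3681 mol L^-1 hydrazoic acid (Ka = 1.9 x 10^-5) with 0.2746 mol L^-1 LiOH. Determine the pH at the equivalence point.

8.96

n(HN3) = 0.3681 x 0.02063 = 0.007594 mol; V(LiOH) at equivalence = 0.007594/0.2746 = 0.02765 L.
At equivalence all the acid is converted to N3-; total volume = 0.02063 + 0.02765 = 0.04828 L, so [N3-] = 0.007594/0.04828 = 0.1573 M.
Kb = Kw/Ka = 1.0e-14 / 1.9 x 10^-5 = 5.26e-10.
[OH^-] = sqrt(Kb x [N3-]) = sqrt(5.26e-10 x 0.1573) = 9.10e-6 M.
pOH = 5.04, so pH = 14.00 - 5.04 = 8.96.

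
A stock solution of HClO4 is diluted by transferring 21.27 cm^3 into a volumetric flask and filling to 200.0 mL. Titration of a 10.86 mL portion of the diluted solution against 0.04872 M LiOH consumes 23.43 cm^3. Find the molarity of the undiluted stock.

n(LiOH) = 0.04872 x 0.02343 = 0.001142 mol.
n(HClO4) in the aliquot = 0.001142 mol.
[diluted HClO4] = 0.001142 / 0.01086 = 0.1051 M.
Dilution factor = 200.0/21.27 = 9.403, so [stock] = 0.1051 x 9.403 = 0.988 M.

0.988 M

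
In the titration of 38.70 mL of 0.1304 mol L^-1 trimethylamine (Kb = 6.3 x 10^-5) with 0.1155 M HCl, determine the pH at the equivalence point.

5.51

n((CH3)3N) = 0.1304 x 0.03870 = 0.005046 mol; V(HCl) at equivalence = 0.005046/0.1155 = 0.04369 L.
At equivalence the base is fully converted to (CH3)3NH+; total volume = 0.08239 L, so [(CH3)3NH+] = 0.005046/0.08239 = 0.06125 M.
Ka((CH3)3NH+) = Kw/Kb = 1.0e-14 / 6.3 x 10^-5 = 1.59e-10.
[H^+] = sqrt(Ka x [(CH3)3NH+]) = sqrt(1.59e-10 x 0.06125) = 3.12e-6 M.
pH = -log(3.12e-6) = 5.51.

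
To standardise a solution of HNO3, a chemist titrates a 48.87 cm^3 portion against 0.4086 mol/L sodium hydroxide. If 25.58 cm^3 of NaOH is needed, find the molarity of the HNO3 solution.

0.214 M

n(NaOH) delivered = 0.4086 x 0.02558 = 0.01045 mol.
For a 1:1 reaction, n(HNO3) = 0.01045 mol.
[HNO3] = 0.01045 mol / 0.04887 L = 0.214 M.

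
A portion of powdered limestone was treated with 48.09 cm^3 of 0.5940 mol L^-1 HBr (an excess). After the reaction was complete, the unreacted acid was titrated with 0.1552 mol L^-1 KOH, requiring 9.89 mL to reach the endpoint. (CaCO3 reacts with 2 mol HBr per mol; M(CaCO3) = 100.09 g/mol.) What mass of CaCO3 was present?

1.35 g

Total n(HBr) added = 0.5940 x 0.04809 = 0.02857 mol.
n(KOH) used = 0.1552 x 0.009890 = 0.001535 mol, which equals the excess n(HBr).
So n(HBr) consumed by the sample = 0.02857 - 0.001535 = 0.02703 mol.
n(CaCO3) = 0.02703 / 2 = 0.01352 mol.
mass = 0.01352 mol x 100.09 g/mol = 1.35 g.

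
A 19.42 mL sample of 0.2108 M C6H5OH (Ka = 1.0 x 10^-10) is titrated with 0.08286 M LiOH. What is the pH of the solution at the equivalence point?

n(C6H5OH) = 0.2108 x 0.01942 = 0.004094 mol; V(LiOH) at equivalence = 0.004094/0.08286 = 0.04941 L.
At equivalence all the acid is converted to C6H5O-; total volume = 0.01942 + 0.04941 = 0.06883 L, so [C6H5O-] = 0.004094/0.06883 = 0.05948 M.
Kb = Kw/Ka = 1.0e-14 / 1.0 x 10^-10 = 0.000100.
[OH^-] = sqrt(Kb x [C6H5O-]) = sqrt(0.000100 x 0.05948) = 0.00244 M.
pOH = 2.61, so pH = 14.00 - 2.61 = 11.39.

11.39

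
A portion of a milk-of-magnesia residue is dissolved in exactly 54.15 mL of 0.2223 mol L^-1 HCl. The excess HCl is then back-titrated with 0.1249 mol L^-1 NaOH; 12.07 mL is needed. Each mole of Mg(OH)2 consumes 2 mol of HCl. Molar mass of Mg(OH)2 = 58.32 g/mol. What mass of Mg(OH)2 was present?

0.307 g

Total n(HCl) added = 0.2223 x 0.05415 = 0.01204 mol.
n(NaOH) used = 0.1249 x 0.01207 = 0.001508 mol, which equals the excess n(HCl).
So n(HCl) consumed by the sample = 0.01204 - 0.001508 = 0.01053 mol.
n(Mg(OH)2) = 0.01053 / 2 = 0.005265 mol.
mass = 0.005265 mol x 58.32 g/mol = 0.307 g.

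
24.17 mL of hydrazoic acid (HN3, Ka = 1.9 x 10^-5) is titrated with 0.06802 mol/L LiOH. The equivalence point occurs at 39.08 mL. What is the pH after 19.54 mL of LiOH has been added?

4.72

19.54 mL is exactly half the equivalence volume (39.08/2), i.e. the half-equivalence point.
There, n(HA) = n(A^-), so pH = pKa = -log(1.9 x 10^-5) = 4.72.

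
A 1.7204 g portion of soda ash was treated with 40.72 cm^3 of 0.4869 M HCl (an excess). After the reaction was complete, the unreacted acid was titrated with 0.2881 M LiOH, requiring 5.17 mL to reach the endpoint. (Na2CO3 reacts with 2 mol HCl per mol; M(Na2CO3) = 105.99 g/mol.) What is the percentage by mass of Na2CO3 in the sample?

Total n(HCl) added = 0.4869 x 0.04072 = 0.01983 mol.
n(LiOH) used = 0.2881 x 0.005170 = 0.001489 mol, which equals the excess n(HCl).
So n(HCl) consumed by the sample = 0.01983 - 0.001489 = 0.01834 mol.
n(Na2CO3) = 0.01834 / 2 = 0.009169 mol.
mass Na2CO3 = 0.009169 x 105.99 = 0.9718 g, so %Na2CO3 = 0.9718/1.7204 x 100 = 56.5%.

56.5%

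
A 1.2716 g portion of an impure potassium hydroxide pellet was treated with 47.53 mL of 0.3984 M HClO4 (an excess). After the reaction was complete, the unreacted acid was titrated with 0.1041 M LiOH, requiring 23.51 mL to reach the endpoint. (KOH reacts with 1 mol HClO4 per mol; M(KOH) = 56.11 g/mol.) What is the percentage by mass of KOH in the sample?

72.8%

Total n(HClO4) added = 0.3984 x 0.04753 = 0.01894 mol.
n(LiOH) used = 0.1041 x 0.02351 = 0.002447 mol, which equals the excess n(HClO4).
So n(HClO4) consumed by the sample = 0.01894 - 0.002447 = 0.01649 mol.
n(KOH) = 0.01649 / 1 = 0.01649 mol.
mass KOH = 0.01649 x 56.11 = 0.9252 g, so %KOH = 0.9252/1.2716 x 100 = 72.8%.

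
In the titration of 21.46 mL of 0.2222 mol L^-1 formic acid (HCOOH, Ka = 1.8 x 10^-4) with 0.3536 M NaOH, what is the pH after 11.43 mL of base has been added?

4.49

Initial n(HCOOH) = 0.2222 x 0.02146 = 0.004768 mol.
n(NaOH) added = 0.3536 x 0.01143 = 0.004042 mol, converting that many moles of HCOOH to HCOO-.
Remaining n(HCOOH) = 0.0007268 mol; n(HCOO-) = 0.004042 mol.
By Henderson-Hasselbalch, pH = pKa + log([A^-]/[HA]) = 3.74 + log(0.004042/0.0007268) = 3.74 + (+0.75) = 4.49.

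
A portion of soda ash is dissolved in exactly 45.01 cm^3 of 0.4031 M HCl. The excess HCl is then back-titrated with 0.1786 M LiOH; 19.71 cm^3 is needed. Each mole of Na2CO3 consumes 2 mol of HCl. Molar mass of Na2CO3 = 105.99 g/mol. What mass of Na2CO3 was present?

Total n(HCl) added = 0.4031 x 0.04501 = 0.01814 mol.
n(LiOH) used = 0.1786 x 0.01971 = 0.003520 mol, which equals the excess n(HCl).
So n(HCl) consumed by the sample = 0.01814 - 0.003520 = 0.01462 mol.
n(Na2CO3) = 0.01462 / 2 = 0.007312 mol.
mass = 0.007312 mol x 105.99 g/mol = 0.775 g.

0.775 g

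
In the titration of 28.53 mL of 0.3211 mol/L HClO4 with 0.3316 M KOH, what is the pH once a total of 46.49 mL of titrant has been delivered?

12.92

n(acid) = 0.3211 x 0.02853 = 0.009161 mol; n(KOH) added = 0.3316 x 0.04649 = 0.01542 mol.
Base is in excess by 0.01542 - 0.009161 = 0.006255 mol in a total volume of 0.07502 L.
[OH^-] = 0.006255/0.07502 = 0.08338 M, so pOH = 1.08 and pH = 14.00 - 1.08 = 12.92.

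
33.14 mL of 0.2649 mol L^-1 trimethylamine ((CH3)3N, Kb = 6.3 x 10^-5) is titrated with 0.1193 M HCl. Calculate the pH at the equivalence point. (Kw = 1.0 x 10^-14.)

5.44

n((CH3)3N) = 0.2649 x 0.03314 = 0.008779 mol; V(HCl) at equivalence = 0.008779/0.1193 = 0.07359 L.
At equivalence the base is fully converted to (CH3)3NH+; total volume = 0.1067 L, so [(CH3)3NH+] = 0.008779/0.1067 = 0.08226 M.
Ka((CH3)3NH+) = Kw/Kb = 1.0e-14 / 6.3 x 10^-5 = 1.59e-10.
[H^+] = sqrt(Ka x [(CH3)3NH+]) = sqrt(1.59e-10 x 0.08226) = 3.61e-6 M.
pH = -log(3.61e-6) = 5.44.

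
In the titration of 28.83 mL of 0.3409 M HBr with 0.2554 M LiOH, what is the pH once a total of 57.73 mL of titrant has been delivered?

n(acid) = 0.3409 x 0.02883 = 0.009828 mol; n(LiOH) added = 0.2554 x 0.05773 = 0.01474 mol.
Base is in excess by 0.01474 - 0.009828 = 0.004916 mol in a total volume of 0.08656 L.
[OH^-] = 0.004916/0.08656 = 0.05679 M, so pOH = 1.25 and pH = 14.00 - 1.25 = 12.75.

12.75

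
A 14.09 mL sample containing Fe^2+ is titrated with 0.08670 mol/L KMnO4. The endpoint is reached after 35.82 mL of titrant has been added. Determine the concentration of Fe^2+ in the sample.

1.10 M

n(KMnO4) = 0.08670 x 0.03582 = 0.003106 mol.
From the balanced equation, 1 mol KMnO4 reacts with 5 mol Fe^2+, so n(Fe^2+) = 0.003106 x 5/1 = 0.01553 mol.
[Fe^2+] = 0.01553 / 0.01409 L = 1.10 M.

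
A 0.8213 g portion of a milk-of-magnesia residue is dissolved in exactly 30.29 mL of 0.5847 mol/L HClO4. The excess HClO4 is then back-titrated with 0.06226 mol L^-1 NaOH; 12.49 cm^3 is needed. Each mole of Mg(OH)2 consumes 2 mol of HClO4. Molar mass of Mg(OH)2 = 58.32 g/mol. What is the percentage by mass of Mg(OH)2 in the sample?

60.1%

Total n(HClO4) added = 0.5847 x 0.03029 = 0.01771 mol.
n(NaOH) used = 0.06226 x 0.01249 = 0.0007776 mol, which equals the excess n(HClO4).
So n(HClO4) consumed by the sample = 0.01771 - 0.0007776 = 0.01693 mol.
n(Mg(OH)2) = 0.01693 / 2 = 0.008466 mol.
mass Mg(OH)2 = 0.008466 x 58.32 = 0.4938 g, so %Mg(OH)2 = 0.4938/0.8213 x 100 = 60.1%.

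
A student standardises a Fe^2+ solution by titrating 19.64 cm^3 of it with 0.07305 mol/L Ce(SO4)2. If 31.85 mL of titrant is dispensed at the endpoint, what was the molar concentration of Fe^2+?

0.118 M

n(Ce(SO4)2) = 0.07305 x 0.03185 = 0.002327 mol.
From the balanced equation, 1 mol Ce(SO4)2 reacts with 1 mol Fe^2+, so n(Fe^2+) = 0.002327 x 1/1 = 0.002327 mol.
[Fe^2+] = 0.002327 / 0.01964 L = 0.118 M.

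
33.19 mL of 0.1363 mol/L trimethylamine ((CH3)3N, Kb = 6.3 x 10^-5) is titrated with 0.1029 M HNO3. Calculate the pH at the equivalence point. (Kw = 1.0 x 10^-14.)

5.52

n((CH3)3N) = 0.1363 x 0.03319 = 0.004524 mol; V(HNO3) at equivalence = 0.004524/0.1029 = 0.04396 L.
At equivalence the base is fully converted to (CH3)3NH+; total volume = 0.07715 L, so [(CH3)3NH+] = 0.004524/0.07715 = 0.05863 M.
Ka((CH3)3NH+) = Kw/Kb = 1.0e-14 / 6.3 x 10^-5 = 1.59e-10.
[H^+] = sqrt(Ka x [(CH3)3NH+]) = sqrt(1.59e-10 x 0.05863) = 3.05e-6 M.
pH = -log(3.05e-6) = 5.52.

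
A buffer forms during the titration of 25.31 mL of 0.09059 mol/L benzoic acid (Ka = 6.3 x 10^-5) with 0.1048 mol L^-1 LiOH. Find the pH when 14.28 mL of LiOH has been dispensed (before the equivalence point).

Initial n(C6H5COOH) = 0.09059 x 0.02531 = 0.002293 mol.
n(LiOH) added = 0.1048 x 0.01428 = 0.001497 mol, converting that many moles of C6H5COOH to C6H5COO-.
Remaining n(C6H5COOH) = 0.0007963 mol; n(C6H5COO-) = 0.001497 mol.
By Henderson-Hasselbalch, pH = pKa + log([A^-]/[HA]) = 4.20 + log(0.001497/0.0007963) = 4.20 + (+0.27) = 4.47.

4.47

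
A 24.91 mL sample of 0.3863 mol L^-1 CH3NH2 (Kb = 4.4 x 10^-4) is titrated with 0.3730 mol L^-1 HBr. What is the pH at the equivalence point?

n(CH3NH2) = 0.3863 x 0.02491 = 0.009623 mol; V(HBr) at equivalence = 0.009623/0.3730 = 0.02580 L.
At equivalence the base is fully converted to CH3NH3+; total volume = 0.05071 L, so [CH3NH3+] = 0.009623/0.05071 = 0.1898 M.
Ka(CH3NH3+) = Kw/Kb = 1.0e-14 / 4.4 x 10^-4 = 2.27e-11.
[H^+] = sqrt(Ka x [CH3NH3+]) = sqrt(2.27e-11 x 0.1898) = 2.08e-6 M.
pH = -log(2.08e-6) = 5.68.

5.68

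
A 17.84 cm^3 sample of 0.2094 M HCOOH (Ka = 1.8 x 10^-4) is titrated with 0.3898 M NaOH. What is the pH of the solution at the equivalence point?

n(HCOOH) = 0.2094 x 0.01784 = 0.003736 mol; V(NaOH) at equivalence = 0.003736/0.3898 = 0.009584 L.
At equivalence all the acid is converted to HCOO-; total volume = 0.01784 + 0.009584 = 0.02742 L, so [HCOO-] = 0.003736/0.02742 = 0.1362 M.
Kb = Kw/Ka = 1.0e-14 / 1.8 x 10^-4 = 5.56e-11.
[OH^-] = sqrt(Kb x [HCOO-]) = sqrt(5.56e-11 x 0.1362) = 2.75e-6 M.
pOH = 5.56, so pH = 14.00 - 5.56 = 8.44.

8.44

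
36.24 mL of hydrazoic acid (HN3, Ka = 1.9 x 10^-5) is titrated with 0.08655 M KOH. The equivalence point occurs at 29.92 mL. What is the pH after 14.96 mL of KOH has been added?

4.72

14.96 mL is exactly half the equivalence volume (29.92/2), i.e. the half-equivalence point.
There, n(HA) = n(A^-), so pH = pKa = -log(1.9 x 10^-5) = 4.72.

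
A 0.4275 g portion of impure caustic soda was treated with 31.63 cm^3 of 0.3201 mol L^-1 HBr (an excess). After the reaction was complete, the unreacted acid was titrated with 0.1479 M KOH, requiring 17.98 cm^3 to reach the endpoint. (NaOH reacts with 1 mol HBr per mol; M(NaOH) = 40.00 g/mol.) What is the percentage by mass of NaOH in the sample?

Total n(HBr) added = 0.3201 x 0.03163 = 0.01012 mol.
n(KOH) used = 0.1479 x 0.01798 = 0.002659 mol, which equals the excess n(HBr).
So n(HBr) consumed by the sample = 0.01012 - 0.002659 = 0.007466 mol.
n(NaOH) = 0.007466 / 1 = 0.007466 mol.
mass NaOH = 0.007466 x 40.00 = 0.2986 g, so %NaOH = 0.2986/0.4275 x 100 = 69.9%.

69.9%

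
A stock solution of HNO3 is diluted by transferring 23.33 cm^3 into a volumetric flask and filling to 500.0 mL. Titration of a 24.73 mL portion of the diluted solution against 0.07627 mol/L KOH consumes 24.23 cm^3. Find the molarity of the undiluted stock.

1.60 M

n(KOH) = 0.07627 x 0.02423 = 0.001848 mol.
n(HNO3) in the aliquot = 0.001848 mol.
[diluted HNO3] = 0.001848 / 0.02473 = 0.07473 M.
Dilution factor = 500.0/23.33 = 21.43, so [stock] = 0.07473 x 21.43 = 1.60 M.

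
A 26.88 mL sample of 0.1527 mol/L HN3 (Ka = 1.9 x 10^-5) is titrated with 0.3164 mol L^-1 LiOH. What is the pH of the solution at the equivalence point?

n(HN3) = 0.1527 x 0.02688 = 0.004105 mol; V(LiOH) at equivalence = 0.004105/0.3164 = 0.01297 L.
At equivalence all the acid is converted to N3-; total volume = 0.02688 + 0.01297 = 0.03985 L, so [N3-] = 0.004105/0.03985 = 0.1030 M.
Kb = Kw/Ka = 1.0e-14 / 1.9 x 10^-5 = 5.26e-10.
[OH^-] = sqrt(Kb x [N3-]) = sqrt(5.26e-10 x 0.1030) = 7.36e-6 M.
pOH = 5.13, so pH = 14.00 - 5.13 = 8.87.

8.87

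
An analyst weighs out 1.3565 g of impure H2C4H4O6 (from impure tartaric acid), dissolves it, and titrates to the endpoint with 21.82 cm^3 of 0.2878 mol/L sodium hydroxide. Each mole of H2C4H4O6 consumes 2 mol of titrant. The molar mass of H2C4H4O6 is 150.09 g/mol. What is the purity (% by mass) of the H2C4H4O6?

34.7%

n(NaOH) = 0.2878 x 0.02182 = 0.006280 mol.
n(H2C4H4O6) = 0.006280 / 2 = 0.003140 mol.
mass of H2C4H4O6 = 0.003140 x 150.09 = 0.4713 g.
% purity = 0.4713 / 1.3565 x 100 = 34.7%.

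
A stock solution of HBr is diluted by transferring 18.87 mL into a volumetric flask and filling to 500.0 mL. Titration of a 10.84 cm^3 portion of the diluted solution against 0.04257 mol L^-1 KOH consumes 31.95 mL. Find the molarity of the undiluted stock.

3.32 M

n(KOH) = 0.04257 x 0.03195 = 0.001360 mol.
n(HBr) in the aliquot = 0.001360 mol.
[diluted HBr] = 0.001360 / 0.01084 = 0.1255 M.
Dilution factor = 500.0/18.87 = 26.50, so [stock] = 0.1255 x 26.50 = 3.32 M.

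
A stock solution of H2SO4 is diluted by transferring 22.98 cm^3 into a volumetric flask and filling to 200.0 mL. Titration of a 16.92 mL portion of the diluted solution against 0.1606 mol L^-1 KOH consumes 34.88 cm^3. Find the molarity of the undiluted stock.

1.44 M

n(KOH) = 0.1606 x 0.03488 = 0.005602 mol.
n(H2SO4) in the aliquot = 0.005602 x 1/2 = 0.002801 mol.
[diluted H2SO4] = 0.002801 / 0.01692 = 0.1655 M.
Dilution factor = 200.0/22.98 = 8.703, so [stock] = 0.1655 x 8.703 = 1.44 M.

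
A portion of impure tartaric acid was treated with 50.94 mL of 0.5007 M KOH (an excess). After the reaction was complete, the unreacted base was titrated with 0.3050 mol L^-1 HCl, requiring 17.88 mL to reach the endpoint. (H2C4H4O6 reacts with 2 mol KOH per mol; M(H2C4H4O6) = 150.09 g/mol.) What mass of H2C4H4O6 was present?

Total n(KOH) added = 0.5007 x 0.05094 = 0.02551 mol.
n(HCl) used = 0.3050 x 0.01788 = 0.005453 mol, which equals the excess n(KOH).
So n(KOH) consumed by the sample = 0.02551 - 0.005453 = 0.02005 mol.
n(H2C4H4O6) = 0.02005 / 2 = 0.01003 mol.
mass = 0.01003 mol x 150.09 g/mol = 1.50 g.

1.50 g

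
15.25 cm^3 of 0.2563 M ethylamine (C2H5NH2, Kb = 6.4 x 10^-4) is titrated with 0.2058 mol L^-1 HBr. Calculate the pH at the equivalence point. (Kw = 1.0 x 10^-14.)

5.87

n(C2H5NH2) = 0.2563 x 0.01525 = 0.003909 mol; V(HBr) at equivalence = 0.003909/0.2058 = 0.01899 L.
At equivalence the base is fully converted to C2H5NH3+; total volume = 0.03424 L, so [C2H5NH3+] = 0.003909/0.03424 = 0.1141 M.
Ka(C2H5NH3+) = Kw/Kb = 1.0e-14 / 6.4 x 10^-4 = 1.56e-11.
[H^+] = sqrt(Ka x [C2H5NH3+]) = sqrt(1.56e-11 x 0.1141) = 1.34e-6 M.
pH = -log(1.34e-6) = 5.87.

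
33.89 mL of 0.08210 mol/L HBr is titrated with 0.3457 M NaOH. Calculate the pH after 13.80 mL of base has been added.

n(acid) = 0.08210 x 0.03389 = 0.002782 mol; n(NaOH) added = 0.3457 x 0.01380 = 0.004771 mol.
Base is in excess by 0.004771 - 0.002782 = 0.001988 mol in a total volume of 0.04769 L.
[OH^-] = 0.001988/0.04769 = 0.04169 M, so pOH = 1.38 and pH = 14.00 - 1.38 = 12.62.

12.62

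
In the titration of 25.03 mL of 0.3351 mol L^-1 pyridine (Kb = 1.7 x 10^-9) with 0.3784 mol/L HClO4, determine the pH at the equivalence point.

n(C5H5N) = 0.3351 x 0.02503 = 0.008388 mol; V(HClO4) at equivalence = 0.008388/0.3784 = 0.02217 L.
At equivalence the base is fully converted to C5H5NH+; total volume = 0.04720 L, so [C5H5NH+] = 0.008388/0.04720 = 0.1777 M.
Ka(C5H5NH+) = Kw/Kb = 1.0e-14 / 1.7 x 10^-9 = 5.88e-6.
[H^+] = sqrt(Ka x [C5H5NH+]) = sqrt(5.88e-6 x 0.1777) = 0.00102 M.
pH = -log(0.00102) = 2.99.

2.99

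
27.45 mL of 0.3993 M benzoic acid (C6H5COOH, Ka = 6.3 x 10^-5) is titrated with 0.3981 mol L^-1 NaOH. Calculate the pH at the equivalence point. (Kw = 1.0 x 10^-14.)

n(C6H5COOH) = 0.3993 x 0.02745 = 0.01096 mol; V(NaOH) at equivalence = 0.01096/0.3981 = 0.02753 L.
At equivalence all the acid is converted to C6H5COO-; total volume = 0.02745 + 0.02753 = 0.05498 L, so [C6H5COO-] = 0.01096/0.05498 = 0.1993 M.
Kb = Kw/Ka = 1.0e-14 / 6.3 x 10^-5 = 1.59e-10.
[OH^-] = sqrt(Kb x [C6H5COO-]) = sqrt(1.59e-10 x 0.1993) = 5.63e-6 M.
pOH = 5.25, so pH = 14.00 - 5.25 = 8.75.

8.75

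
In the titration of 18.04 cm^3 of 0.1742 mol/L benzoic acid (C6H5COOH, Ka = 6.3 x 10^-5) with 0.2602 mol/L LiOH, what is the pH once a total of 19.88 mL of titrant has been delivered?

n(acid) = 0.1742 x 0.01804 = 0.003143 mol; n(LiOH) added = 0.2602 x 0.01988 = 0.005173 mol.
Base is in excess by 0.005173 - 0.003143 = 0.002030 mol in a total volume of 0.03792 L.
[OH^-] = 0.002030/0.03792 = 0.05354 M, so pOH = 1.27 and pH = 14.00 - 1.27 = 12.73.

12.73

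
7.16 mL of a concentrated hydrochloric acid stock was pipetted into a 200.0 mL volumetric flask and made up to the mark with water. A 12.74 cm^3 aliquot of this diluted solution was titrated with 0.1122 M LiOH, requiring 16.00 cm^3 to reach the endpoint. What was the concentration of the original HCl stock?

3.94 M

n(LiOH) = 0.1122 x 0.01600 = 0.001795 mol.
n(HCl) in the aliquot = 0.001795 mol.
[diluted HCl] = 0.001795 / 0.01274 = 0.1409 M.
Dilution factor = 200.0/7.160 = 27.93, so [stock] = 0.1409 x 27.93 = 3.94 M.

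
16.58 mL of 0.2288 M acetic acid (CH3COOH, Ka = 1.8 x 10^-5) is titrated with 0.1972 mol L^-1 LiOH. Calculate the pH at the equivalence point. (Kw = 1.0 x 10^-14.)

8.88

n(CH3COOH) = 0.2288 x 0.01658 = 0.003794 mol; V(LiOH) at equivalence = 0.003794/0.1972 = 0.01924 L.
At equivalence all the acid is converted to CH3COO-; total volume = 0.01658 + 0.01924 = 0.03582 L, so [CH3COO-] = 0.003794/0.03582 = 0.1059 M.
Kb = Kw/Ka = 1.0e-14 / 1.8 x 10^-5 = 5.56e-10.
[OH^-] = sqrt(Kb x [CH3COO-]) = sqrt(5.56e-10 x 0.1059) = 7.67e-6 M.
pOH = 5.12, so pH = 14.00 - 5.12 = 8.88.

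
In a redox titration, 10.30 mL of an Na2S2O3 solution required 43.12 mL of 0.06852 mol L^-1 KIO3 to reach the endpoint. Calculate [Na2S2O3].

n(KIO3) = 0.06852 x 0.04312 = 0.002955 mol.
From the balanced equation, 1 mol KIO3 reacts with 6 mol Na2S2O3, so n(Na2S2O3) = 0.002955 x 6/1 = 0.01773 mol.
[Na2S2O3] = 0.01773 / 0.01030 L = 1.72 M.

1.72 M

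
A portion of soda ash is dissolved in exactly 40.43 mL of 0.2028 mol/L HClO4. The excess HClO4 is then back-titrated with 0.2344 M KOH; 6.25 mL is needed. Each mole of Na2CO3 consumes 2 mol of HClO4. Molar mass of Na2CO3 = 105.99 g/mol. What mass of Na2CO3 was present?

0.357 g

Total n(HClO4) added = 0.2028 x 0.04043 = 0.008199 mol.
n(KOH) used = 0.2344 x 0.006250 = 0.001465 mol, which equals the excess n(HClO4).
So n(HClO4) consumed by the sample = 0.008199 - 0.001465 = 0.006734 mol.
n(Na2CO3) = 0.006734 / 2 = 0.003367 mol.
mass = 0.003367 mol x 105.99 g/mol = 0.357 g.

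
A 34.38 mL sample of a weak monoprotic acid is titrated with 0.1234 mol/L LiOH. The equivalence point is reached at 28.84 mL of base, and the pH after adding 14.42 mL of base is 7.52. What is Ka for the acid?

14.42 mL is half of the equivalence volume, so this is the half-equivalence point where [HA] = [A^-].
At half-equivalence pH = pKa, so pKa = 7.52.
Ka = 10^(-7.52) = 3.0 x 10^-8.

3.0 x 10^-8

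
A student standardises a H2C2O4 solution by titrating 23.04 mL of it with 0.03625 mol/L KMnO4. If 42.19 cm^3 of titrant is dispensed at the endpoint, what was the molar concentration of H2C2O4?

0.166 M

n(KMnO4) = 0.03625 x 0.04219 = 0.001529 mol.
From the balanced equation, 2 mol KMnO4 reacts with 5 mol H2C2O4, so n(H2C2O4) = 0.001529 x 5/2 = 0.003823 mol.
[H2C2O4] = 0.003823 / 0.02304 L = 0.166 M.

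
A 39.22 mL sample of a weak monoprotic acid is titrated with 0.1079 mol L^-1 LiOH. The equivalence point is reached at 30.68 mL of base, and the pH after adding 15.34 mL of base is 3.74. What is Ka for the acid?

1.8 x 10^-4

15.34 mL is half of the equivalence volume, so this is the half-equivalence point where [HA] = [A^-].
At half-equivalence pH = pKa, so pKa = 3.74.
Ka = 10^(-3.74) = 1.8 x 10^-4.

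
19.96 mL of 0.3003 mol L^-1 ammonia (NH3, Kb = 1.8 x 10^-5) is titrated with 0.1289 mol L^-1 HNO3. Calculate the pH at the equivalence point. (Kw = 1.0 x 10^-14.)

n(NH3) = 0.3003 x 0.01996 = 0.005994 mol; V(HNO3) at equivalence = 0.005994/0.1289 = 0.04650 L.
At equivalence the base is fully converted to NH4+; total volume = 0.06646 L, so [NH4+] = 0.005994/0.06646 = 0.09019 M.
Ka(NH4+) = Kw/Kb = 1.0e-14 / 1.8 x 10^-5 = 5.56e-10.
[H^+] = sqrt(Ka x [NH4+]) = sqrt(5.56e-10 x 0.09019) = 7.08e-6 M.
pH = -log(7.08e-6) = 5.15.

5.15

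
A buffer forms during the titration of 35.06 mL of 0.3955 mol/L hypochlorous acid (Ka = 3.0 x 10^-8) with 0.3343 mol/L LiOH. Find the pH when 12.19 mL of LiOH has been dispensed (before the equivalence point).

7.14

Initial n(HClO) = 0.3955 x 0.03506 = 0.01387 mol.
n(LiOH) added = 0.3343 x 0.01219 = 0.004075 mol, converting that many moles of HClO to ClO-.
Remaining n(HClO) = 0.009791 mol; n(ClO-) = 0.004075 mol.
By Henderson-Hasselbalch, pH = pKa + log([A^-]/[HA]) = 7.52 + log(0.004075/0.009791) = 7.52 + (-0.38) = 7.14.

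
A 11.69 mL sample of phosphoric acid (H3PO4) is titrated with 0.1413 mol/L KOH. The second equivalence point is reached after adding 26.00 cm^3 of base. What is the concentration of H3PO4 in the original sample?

0.157 M

n(KOH) = 0.1413 x 0.02600 = 0.003674 mol.
At the second equivalence point, 2 mol OH^- react per mol H3PO4, so n(H3PO4) = 0.003674 / 2 = 0.001837 mol.
[H3PO4] = 0.001837 / 0.01169 L = 0.157 M.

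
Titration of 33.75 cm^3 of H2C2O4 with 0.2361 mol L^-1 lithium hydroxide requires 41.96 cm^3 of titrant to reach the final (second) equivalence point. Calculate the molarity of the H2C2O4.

n(LiOH) = 0.2361 x 0.04196 = 0.009907 mol.
At the final (second) equivalence point, 2 mol OH^- react per mol H2C2O4, so n(H2C2O4) = 0.009907 / 2 = 0.004953 mol.
[H2C2O4] = 0.004953 / 0.03375 L = 0.147 M.

0.147 M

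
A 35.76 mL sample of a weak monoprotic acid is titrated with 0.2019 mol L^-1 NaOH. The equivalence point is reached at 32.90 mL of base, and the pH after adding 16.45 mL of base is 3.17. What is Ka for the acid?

6.8 x 10^-4

16.45 mL is half of the equivalence volume, so this is the half-equivalence point where [HA] = [A^-].
At half-equivalence pH = pKa, so pKa = 3.17.
Ka = 10^(-3.17) = 6.8 x 10^-4.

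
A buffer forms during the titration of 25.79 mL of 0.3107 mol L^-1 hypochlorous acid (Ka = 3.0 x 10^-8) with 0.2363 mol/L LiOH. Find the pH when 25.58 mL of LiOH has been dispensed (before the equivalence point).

8.01

Initial n(HClO) = 0.3107 x 0.02579 = 0.008013 mol.
n(LiOH) added = 0.2363 x 0.02558 = 0.006045 mol, converting that many moles of HClO to ClO-.
Remaining n(HClO) = 0.001968 mol; n(ClO-) = 0.006045 mol.
By Henderson-Hasselbalch, pH = pKa + log([A^-]/[HA]) = 7.52 + log(0.006045/0.001968) = 7.52 + (+0.49) = 8.01.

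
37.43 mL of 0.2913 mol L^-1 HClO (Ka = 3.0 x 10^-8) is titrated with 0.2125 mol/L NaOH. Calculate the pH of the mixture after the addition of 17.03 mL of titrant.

7.22

Initial n(HClO) = 0.2913 x 0.03743 = 0.01090 mol.
n(NaOH) added = 0.2125 x 0.01703 = 0.003619 mol, converting that many moles of HClO to ClO-.
Remaining n(HClO) = 0.007284 mol; n(ClO-) = 0.003619 mol.
By Henderson-Hasselbalch, pH = pKa + log([A^-]/[HA]) = 7.52 + log(0.003619/0.007284) = 7.52 + (-0.30) = 7.22.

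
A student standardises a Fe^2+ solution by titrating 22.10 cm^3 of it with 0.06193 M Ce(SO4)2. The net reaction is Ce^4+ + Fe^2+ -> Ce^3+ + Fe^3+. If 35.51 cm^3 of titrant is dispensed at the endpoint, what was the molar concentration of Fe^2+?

0.0995 M

n(Ce(SO4)2) = 0.06193 x 0.03551 = 0.002199 mol.
From the balanced equation, 1 mol Ce(SO4)2 reacts with 1 mol Fe^2+, so n(Fe^2+) = 0.002199 x 1/1 = 0.002199 mol.
[Fe^2+] = 0.002199 / 0.02210 L = 0.0995 M.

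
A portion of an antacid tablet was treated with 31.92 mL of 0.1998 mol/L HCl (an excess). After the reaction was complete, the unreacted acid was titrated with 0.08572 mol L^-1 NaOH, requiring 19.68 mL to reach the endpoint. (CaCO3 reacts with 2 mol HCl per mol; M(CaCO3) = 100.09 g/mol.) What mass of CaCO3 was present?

Total n(HCl) added = 0.1998 x 0.03192 = 0.006378 mol.
n(NaOH) used = 0.08572 x 0.01968 = 0.001687 mol, which equals the excess n(HCl).
So n(HCl) consumed by the sample = 0.006378 - 0.001687 = 0.004691 mol.
n(CaCO3) = 0.004691 / 2 = 0.002345 mol.
mass = 0.002345 mol x 100.09 g/mol = 0.235 g.

0.235 g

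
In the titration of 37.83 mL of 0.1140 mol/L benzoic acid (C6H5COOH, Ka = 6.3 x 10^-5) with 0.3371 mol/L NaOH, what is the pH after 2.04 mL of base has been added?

3.48

Initial n(C6H5COOH) = 0.1140 x 0.03783 = 0.004313 mol.
n(NaOH) added = 0.3371 x 0.002040 = 0.0006877 mol, converting that many moles of C6H5COOH to C6H5COO-.
Remaining n(C6H5COOH) = 0.003625 mol; n(C6H5COO-) = 0.0006877 mol.
By Henderson-Hasselbalch, pH = pKa + log([A^-]/[HA]) = 4.20 + log(0.0006877/0.003625) = 4.20 + (-0.72) = 3.48.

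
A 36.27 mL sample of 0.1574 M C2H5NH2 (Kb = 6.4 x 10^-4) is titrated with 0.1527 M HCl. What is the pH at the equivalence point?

n(C2H5NH2) = 0.1574 x 0.03627 = 0.005709 mol; V(HCl) at equivalence = 0.005709/0.1527 = 0.03739 L.
At equivalence the base is fully converted to C2H5NH3+; total volume = 0.07366 L, so [C2H5NH3+] = 0.005709/0.07366 = 0.07751 M.
Ka(C2H5NH3+) = Kw/Kb = 1.0e-14 / 6.4 x 10^-4 = 1.56e-11.
[H^+] = sqrt(Ka x [C2H5NH3+]) = sqrt(1.56e-11 x 0.07751) = 1.10e-6 M.
pH = -log(1.10e-6) = 5.96.

5.96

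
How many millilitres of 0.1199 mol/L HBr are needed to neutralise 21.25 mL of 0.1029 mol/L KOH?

n(KOH) = 0.1029 mol/L x 0.02125 L = 0.002187 mol.
At equivalence n(HBr) = n(KOH) = 0.002187 mol.
V(HBr) = 0.002187 / 0.1199 = 0.01824 L = 18.2 mL.

18.2 mL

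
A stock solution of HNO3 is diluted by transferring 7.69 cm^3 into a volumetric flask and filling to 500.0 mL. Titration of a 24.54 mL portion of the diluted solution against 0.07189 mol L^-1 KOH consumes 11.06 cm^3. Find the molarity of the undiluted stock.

2.11 M

n(KOH) = 0.07189 x 0.01106 = 0.0007951 mol.
n(HNO3) in the aliquot = 0.0007951 mol.
[diluted HNO3] = 0.0007951 / 0.02454 = 0.03240 M.
Dilution factor = 500.0/7.690 = 65.02, so [stock] = 0.03240 x 65.02 = 2.11 M.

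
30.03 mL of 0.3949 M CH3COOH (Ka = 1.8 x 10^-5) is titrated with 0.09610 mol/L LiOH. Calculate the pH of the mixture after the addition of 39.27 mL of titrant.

4.41

Initial n(CH3COOH) = 0.3949 x 0.03003 = 0.01186 mol.
n(LiOH) added = 0.09610 x 0.03927 = 0.003774 mol, converting that many moles of CH3COOH to CH3COO-.
Remaining n(CH3COOH) = 0.008085 mol; n(CH3COO-) = 0.003774 mol.
By Henderson-Hasselbalch, pH = pKa + log([A^-]/[HA]) = 4.74 + log(0.003774/0.008085) = 4.74 + (-0.33) = 4.41.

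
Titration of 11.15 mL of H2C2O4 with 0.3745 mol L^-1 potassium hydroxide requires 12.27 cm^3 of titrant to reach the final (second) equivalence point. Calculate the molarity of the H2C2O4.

0.206 M

n(KOH) = 0.3745 x 0.01227 = 0.004595 mol.
At the final (second) equivalence point, 2 mol OH^- react per mol H2C2O4, so n(H2C2O4) = 0.004595 / 2 = 0.002298 mol.
[H2C2O4] = 0.002298 / 0.01115 L = 0.206 M.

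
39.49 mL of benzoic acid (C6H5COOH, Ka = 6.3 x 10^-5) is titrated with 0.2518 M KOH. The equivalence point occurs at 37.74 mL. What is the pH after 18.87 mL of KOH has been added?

4.20

18.87 mL is exactly half the equivalence volume (37.74/2), i.e. the half-equivalence point.
There, n(HA) = n(A^-), so pH = pKa = -log(6.3 x 10^-5) = 4.20.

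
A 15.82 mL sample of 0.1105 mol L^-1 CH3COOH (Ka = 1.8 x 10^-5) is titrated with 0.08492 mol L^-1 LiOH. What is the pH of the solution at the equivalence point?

8.71

n(CH3COOH) = 0.1105 x 0.01582 = 0.001748 mol; V(LiOH) at equivalence = 0.001748/0.08492 = 0.02059 L.
At equivalence all the acid is converted to CH3COO-; total volume = 0.01582 + 0.02059 = 0.03641 L, so [CH3COO-] = 0.001748/0.03641 = 0.04802 M.
Kb = Kw/Ka = 1.0e-14 / 1.8 x 10^-5 = 5.56e-10.
[OH^-] = sqrt(Kb x [CH3COO-]) = sqrt(5.56e-10 x 0.04802) = 5.16e-6 M.
pOH = 5.29, so pH = 14.00 - 5.29 = 8.71.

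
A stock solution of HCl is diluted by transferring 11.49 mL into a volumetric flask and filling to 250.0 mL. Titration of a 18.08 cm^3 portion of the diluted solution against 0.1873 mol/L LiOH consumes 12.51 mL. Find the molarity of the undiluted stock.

n(LiOH) = 0.1873 x 0.01251 = 0.002343 mol.
n(HCl) in the aliquot = 0.002343 mol.
[diluted HCl] = 0.002343 / 0.01808 = 0.1296 M.
Dilution factor = 250.0/11.49 = 21.76, so [stock] = 0.1296 x 21.76 = 2.82 M.

2.82 M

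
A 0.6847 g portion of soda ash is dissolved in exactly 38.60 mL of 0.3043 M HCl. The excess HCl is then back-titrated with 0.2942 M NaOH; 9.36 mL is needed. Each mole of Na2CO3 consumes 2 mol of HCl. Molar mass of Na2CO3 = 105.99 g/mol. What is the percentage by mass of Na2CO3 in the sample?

69.6%

Total n(HCl) added = 0.3043 x 0.03860 = 0.01175 mol.
n(NaOH) used = 0.2942 x 0.009360 = 0.002754 mol, which equals the excess n(HCl).
So n(HCl) consumed by the sample = 0.01175 - 0.002754 = 0.008992 mol.
n(Na2CO3) = 0.008992 / 2 = 0.004496 mol.
mass Na2CO3 = 0.004496 x 105.99 = 0.4765 g, so %Na2CO3 = 0.4765/0.6847 x 100 = 69.6%.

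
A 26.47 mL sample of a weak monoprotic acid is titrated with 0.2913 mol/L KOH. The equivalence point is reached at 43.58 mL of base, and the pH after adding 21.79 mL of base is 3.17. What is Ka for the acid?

21.79 mL is half of the equivalence volume, so this is the half-equivalence point where [HA] = [A^-].
At half-equivalence pH = pKa, so pKa = 3.17.
Ka = 10^(-3.17) = 6.8 x 10^-4.

6.8 x 10^-4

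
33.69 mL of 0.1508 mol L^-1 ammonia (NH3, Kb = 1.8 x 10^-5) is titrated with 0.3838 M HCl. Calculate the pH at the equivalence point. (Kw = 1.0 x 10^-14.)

n(NH3) = 0.1508 x 0.03369 = 0.005080 mol; V(HCl) at equivalence = 0.005080/0.3838 = 0.01324 L.
At equivalence the base is fully converted to NH4+; total volume = 0.04693 L, so [NH4+] = 0.005080/0.04693 = 0.1083 M.
Ka(NH4+) = Kw/Kb = 1.0e-14 / 1.8 x 10^-5 = 5.56e-10.
[H^+] = sqrt(Ka x [NH4+]) = sqrt(5.56e-10 x 0.1083) = 7.76e-6 M.
pH = -log(7.76e-6) = 5.11.

5.11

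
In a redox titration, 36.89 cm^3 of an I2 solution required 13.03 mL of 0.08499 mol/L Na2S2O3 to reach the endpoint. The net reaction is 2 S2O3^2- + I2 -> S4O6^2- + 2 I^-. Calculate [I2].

n(Na2S2O3) = 0.08499 x 0.01303 = 0.001107 mol.
From the balanced equation, 2 mol Na2S2O3 reacts with 1 mol I2, so n(I2) = 0.001107 x 1/2 = 0.0005537 mol.
[I2] = 0.0005537 / 0.03689 L = 0.0150 M.

0.0150 M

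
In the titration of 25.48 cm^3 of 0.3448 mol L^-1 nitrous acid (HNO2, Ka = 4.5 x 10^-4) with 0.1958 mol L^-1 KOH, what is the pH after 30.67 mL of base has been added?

Initial n(HNO2) = 0.3448 x 0.02548 = 0.008786 mol.
n(KOH) added = 0.1958 x 0.03067 = 0.006005 mol, converting that many moles of HNO2 to NO2-.
Remaining n(HNO2) = 0.002780 mol; n(NO2-) = 0.006005 mol.
By Henderson-Hasselbalch, pH = pKa + log([A^-]/[HA]) = 3.35 + log(0.006005/0.002780) = 3.35 + (+0.33) = 3.68.

3.68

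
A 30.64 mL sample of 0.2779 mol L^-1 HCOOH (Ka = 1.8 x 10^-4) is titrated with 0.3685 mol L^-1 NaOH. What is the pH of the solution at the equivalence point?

8.47

n(HCOOH) = 0.2779 x 0.03064 = 0.008515 mol; V(NaOH) at equivalence = 0.008515/0.3685 = 0.02311 L.
At equivalence all the acid is converted to HCOO-; total volume = 0.03064 + 0.02311 = 0.05375 L, so [HCOO-] = 0.008515/0.05375 = 0.1584 M.
Kb = Kw/Ka = 1.0e-14 / 1.8 x 10^-4 = 5.56e-11.
[OH^-] = sqrt(Kb x [HCOO-]) = sqrt(5.56e-11 x 0.1584) = 2.97e-6 M.
pOH = 5.53, so pH = 14.00 - 5.53 = 8.47.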